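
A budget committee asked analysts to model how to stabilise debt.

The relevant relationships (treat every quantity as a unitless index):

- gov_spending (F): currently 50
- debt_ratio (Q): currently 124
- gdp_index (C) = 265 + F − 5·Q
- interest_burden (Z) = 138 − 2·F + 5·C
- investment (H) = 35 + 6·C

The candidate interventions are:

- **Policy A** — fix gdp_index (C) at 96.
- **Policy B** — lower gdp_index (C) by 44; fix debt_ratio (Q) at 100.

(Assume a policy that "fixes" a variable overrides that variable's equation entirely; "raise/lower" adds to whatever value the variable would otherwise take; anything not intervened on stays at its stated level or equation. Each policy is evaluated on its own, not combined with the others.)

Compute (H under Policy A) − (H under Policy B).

1950

Policy A (C := 96):
  F = 50
  Q = 124
  C = 96
  H = 35 + 6·96 = 611
Policy B (C − 44, Q := 100):
  F = 50
  Q = 100
  C = 265 + 50 − 5·100 (−44 from intervention) = -229
  H = 35 + 6·(-229) = -1339
H: 611 − (-1339) = 1950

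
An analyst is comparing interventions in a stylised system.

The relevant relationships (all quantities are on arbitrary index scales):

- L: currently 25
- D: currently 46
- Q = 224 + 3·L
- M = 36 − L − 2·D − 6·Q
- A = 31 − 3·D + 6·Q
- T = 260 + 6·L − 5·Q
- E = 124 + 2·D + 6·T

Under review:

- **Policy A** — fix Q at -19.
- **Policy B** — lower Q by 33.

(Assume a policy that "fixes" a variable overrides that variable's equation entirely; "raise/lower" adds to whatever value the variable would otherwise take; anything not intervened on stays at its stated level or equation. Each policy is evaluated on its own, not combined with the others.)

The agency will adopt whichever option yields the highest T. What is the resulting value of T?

Policy A (Q := -19):
  L = 25
  Q = -19
  T = 260 + 6·25 − 5·(-19) = 505
Policy B (Q − 33):
  L = 25
  Q = 224 + 3·25 (−33 from intervention) = 266
  T = 260 + 6·25 − 5·266 = -920
Comparing — Policy A: T=505, Policy B: T=-920. Highest is 505 (Policy A).

505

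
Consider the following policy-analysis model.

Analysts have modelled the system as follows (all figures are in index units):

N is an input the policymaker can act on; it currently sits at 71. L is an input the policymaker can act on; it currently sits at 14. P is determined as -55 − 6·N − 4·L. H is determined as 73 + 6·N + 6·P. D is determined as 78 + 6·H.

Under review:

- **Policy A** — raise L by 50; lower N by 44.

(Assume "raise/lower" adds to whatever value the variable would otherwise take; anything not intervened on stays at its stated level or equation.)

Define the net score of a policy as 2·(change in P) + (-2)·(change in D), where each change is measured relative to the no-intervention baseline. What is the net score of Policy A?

-1312

Baseline:
  N = 71
  L = 14
  P = -55 − 6·71 − 4·14 = -537
  H = 73 + 6·71 + 6·(-537) = -2723
  D = 78 + 6·(-2723) = -16260
Policy A (L + 50, N − 44):
  N = 71 − 44 = 27
  L = 14 + 50 = 64
  P = -55 − 6·27 − 4·64 = -473
  H = 73 + 6·27 + 6·(-473) = -2603
  D = 78 + 6·(-2603) = -15540
ΔP = -473 − (-537) = 64; ΔD = -15540 − (-16260) = 720
Score = 2·64 + (-2)·720 = -1312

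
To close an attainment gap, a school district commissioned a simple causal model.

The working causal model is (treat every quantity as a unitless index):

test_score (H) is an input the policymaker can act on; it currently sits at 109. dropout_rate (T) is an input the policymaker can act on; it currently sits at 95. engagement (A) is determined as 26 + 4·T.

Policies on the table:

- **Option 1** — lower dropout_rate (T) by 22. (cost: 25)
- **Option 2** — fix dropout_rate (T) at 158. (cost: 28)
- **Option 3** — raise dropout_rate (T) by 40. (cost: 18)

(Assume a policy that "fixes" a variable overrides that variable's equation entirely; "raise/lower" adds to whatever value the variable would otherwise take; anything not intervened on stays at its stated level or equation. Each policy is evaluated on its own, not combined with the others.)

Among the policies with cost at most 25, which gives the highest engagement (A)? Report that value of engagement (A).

566

Option 1 (T − 22):
  T = 95 − 22 = 73
  A = 26 + 4·73 = 318
Option 3 (T + 40):
  T = 95 + 40 = 135
  A = 26 + 4·135 = 566
Comparing — Option 1: A=318, Option 3: A=566. Highest is 566 (Option 3).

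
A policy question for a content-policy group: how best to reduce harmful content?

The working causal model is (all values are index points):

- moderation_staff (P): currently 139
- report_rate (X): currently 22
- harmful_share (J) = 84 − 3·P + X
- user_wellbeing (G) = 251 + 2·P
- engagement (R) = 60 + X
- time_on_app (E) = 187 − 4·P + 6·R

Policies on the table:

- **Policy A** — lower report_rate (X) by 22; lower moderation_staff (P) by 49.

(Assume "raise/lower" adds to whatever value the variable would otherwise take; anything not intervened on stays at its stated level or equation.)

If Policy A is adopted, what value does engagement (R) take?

60

Policy A (X − 22, P − 49):
  X = 22 − 22 = 0
  R = 60 + 0 = 60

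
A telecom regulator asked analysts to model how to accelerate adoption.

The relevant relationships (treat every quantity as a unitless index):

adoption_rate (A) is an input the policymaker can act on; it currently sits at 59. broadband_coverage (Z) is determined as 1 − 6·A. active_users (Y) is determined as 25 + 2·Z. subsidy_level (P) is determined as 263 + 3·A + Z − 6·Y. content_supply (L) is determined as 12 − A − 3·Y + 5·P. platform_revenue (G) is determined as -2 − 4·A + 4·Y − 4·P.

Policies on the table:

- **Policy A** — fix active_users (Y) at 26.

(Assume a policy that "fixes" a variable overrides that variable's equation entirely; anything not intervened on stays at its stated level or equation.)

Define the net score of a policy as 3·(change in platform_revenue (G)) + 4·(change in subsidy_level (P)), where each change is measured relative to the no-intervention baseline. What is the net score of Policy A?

42420

Baseline:
  A = 59
  Z = 1 − 6·59 = -353
  Y = 25 + 2·(-353) = -681
  P = 263 + 3·59 + (-353) − 6·(-681) = 4173
  G = -2 − 4·59 + 4·(-681) − 4·4173 = -19654
Policy A (Y := 26):
  A = 59
  Z = 1 − 6·59 = -353
  Y = 26
  P = 263 + 3·59 + (-353) − 6·26 = -69
  G = -2 − 4·59 + 4·26 − 4·(-69) = 142
ΔG = 142 − (-19654) = 19796; ΔP = -69 − 4173 = -4242
Score = 3·19796 + 4·(-4242) = 42420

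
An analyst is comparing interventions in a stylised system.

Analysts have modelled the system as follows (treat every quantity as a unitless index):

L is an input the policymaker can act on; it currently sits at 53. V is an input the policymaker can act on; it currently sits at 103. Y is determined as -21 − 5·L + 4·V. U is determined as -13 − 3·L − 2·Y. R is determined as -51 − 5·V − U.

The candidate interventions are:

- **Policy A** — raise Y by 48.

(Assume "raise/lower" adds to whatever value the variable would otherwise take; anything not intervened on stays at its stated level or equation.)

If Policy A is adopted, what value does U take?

Policy A (Y + 48):
  L = 53
  V = 103
  Y = -21 − 5·53 + 4·103 (+48 from intervention) = 174
  U = -13 − 3·53 − 2·174 = -520

-520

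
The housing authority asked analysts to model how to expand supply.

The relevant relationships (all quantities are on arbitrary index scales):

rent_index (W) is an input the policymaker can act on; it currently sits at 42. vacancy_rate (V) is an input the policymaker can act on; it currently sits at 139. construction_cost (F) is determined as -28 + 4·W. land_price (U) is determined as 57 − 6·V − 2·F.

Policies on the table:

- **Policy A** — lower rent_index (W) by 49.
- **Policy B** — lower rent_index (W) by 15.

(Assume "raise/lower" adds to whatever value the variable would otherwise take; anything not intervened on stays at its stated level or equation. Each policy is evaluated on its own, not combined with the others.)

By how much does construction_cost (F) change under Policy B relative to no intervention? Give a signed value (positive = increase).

-60

Baseline:
  W = 42
  F = -28 + 4·42 = 140
Policy B (W − 15):
  W = 42 − 15 = 27
  F = -28 + 4·27 = 80
Change in F: 80 − 140 = -60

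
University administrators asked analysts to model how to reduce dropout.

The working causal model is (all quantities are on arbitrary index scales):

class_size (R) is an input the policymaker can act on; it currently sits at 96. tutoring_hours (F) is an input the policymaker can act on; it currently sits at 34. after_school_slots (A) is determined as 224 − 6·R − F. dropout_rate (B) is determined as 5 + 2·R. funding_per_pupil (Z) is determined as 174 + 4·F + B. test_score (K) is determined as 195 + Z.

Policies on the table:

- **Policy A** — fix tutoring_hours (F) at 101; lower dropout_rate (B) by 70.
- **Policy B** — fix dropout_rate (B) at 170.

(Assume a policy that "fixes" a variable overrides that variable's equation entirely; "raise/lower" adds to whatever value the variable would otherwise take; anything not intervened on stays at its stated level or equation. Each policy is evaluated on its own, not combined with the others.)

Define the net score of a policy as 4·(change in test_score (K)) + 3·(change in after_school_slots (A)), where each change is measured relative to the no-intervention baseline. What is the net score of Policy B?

Baseline:
  R = 96
  F = 34
  A = 224 − 6·96 − 34 = -386
  B = 5 + 2·96 = 197
  Z = 174 + 4·34 + 197 = 507
  K = 195 + 507 = 702
Policy B (B := 170):
  R = 96
  F = 34
  A = 224 − 6·96 − 34 = -386
  B = 170
  Z = 174 + 4·34 + 170 = 480
  K = 195 + 480 = 675
ΔK = 675 − 702 = -27; ΔA = -386 − (-386) = 0
Score = 4·(-27) + 3·0 = -108

-108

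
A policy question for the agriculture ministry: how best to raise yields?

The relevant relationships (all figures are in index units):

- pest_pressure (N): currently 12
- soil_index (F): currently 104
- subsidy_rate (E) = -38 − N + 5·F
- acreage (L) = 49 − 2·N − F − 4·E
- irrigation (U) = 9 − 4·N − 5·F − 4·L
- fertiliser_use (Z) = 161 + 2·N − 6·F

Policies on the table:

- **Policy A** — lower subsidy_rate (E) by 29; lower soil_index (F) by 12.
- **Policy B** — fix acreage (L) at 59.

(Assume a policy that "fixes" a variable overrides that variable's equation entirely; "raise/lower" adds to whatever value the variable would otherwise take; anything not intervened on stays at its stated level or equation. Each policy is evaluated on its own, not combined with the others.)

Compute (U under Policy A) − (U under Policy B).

Policy A (E − 29, F − 12):
  N = 12
  F = 104 − 12 = 92
  E = -38 − 12 + 5·92 (−29 from intervention) = 381
  L = 49 − 2·12 − 92 − 4·381 = -1591
  U = 9 − 4·12 − 5·92 − 4·(-1591) = 5865
Policy B (L := 59):
  N = 12
  F = 104
  E = -38 − 12 + 5·104 = 470
  L = 59
  U = 9 − 4·12 − 5·104 − 4·59 = -795
U: 5865 − (-795) = 6660

6660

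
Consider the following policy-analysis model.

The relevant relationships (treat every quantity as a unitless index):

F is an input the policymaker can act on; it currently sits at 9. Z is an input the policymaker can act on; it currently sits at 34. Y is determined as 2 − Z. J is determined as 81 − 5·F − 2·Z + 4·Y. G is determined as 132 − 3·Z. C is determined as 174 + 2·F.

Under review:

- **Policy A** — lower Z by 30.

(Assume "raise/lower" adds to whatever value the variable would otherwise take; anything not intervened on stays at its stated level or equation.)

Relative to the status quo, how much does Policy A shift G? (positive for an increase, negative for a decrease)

Baseline:
  Z = 34
  G = 132 − 3·34 = 30
Policy A (Z − 30):
  Z = 34 − 30 = 4
  G = 132 − 3·4 = 120
Change in G: 120 − 30 = 90

90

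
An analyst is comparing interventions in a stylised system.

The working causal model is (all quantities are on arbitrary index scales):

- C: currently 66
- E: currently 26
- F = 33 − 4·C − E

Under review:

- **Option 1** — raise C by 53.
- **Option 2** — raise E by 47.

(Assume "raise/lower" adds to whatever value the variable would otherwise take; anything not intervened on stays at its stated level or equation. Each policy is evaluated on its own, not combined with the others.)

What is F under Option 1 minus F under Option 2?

-165

Option 1 (C + 53):
  C = 66 + 53 = 119
  E = 26
  F = 33 − 4·119 − 26 = -469
Option 2 (E + 47):
  C = 66
  E = 26 + 47 = 73
  F = 33 − 4·66 − 73 = -304
F: -469 − (-304) = -165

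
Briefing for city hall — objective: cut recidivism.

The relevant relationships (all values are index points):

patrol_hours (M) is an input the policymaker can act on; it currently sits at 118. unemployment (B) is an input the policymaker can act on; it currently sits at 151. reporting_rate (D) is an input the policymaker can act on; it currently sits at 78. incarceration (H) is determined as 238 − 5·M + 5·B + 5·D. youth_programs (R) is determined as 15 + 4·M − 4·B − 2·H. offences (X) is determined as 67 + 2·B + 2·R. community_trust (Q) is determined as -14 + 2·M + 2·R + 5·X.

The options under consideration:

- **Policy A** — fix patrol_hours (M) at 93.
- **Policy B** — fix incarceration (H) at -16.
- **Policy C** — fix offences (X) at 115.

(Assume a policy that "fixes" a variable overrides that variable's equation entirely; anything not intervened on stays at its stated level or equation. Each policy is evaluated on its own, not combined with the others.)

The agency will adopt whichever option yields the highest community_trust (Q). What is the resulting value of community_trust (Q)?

1047

Policy A (M := 93):
  M = 93
  B = 151
  D = 78
  H = 238 − 5·93 + 5·151 + 5·78 = 918
  R = 15 + 4·93 − 4·151 − 2·918 = -2053
  X = 67 + 2·151 + 2·(-2053) = -3737
  Q = -14 + 2·93 + 2·(-2053) + 5·(-3737) = -22619
Policy B (H := -16):
  M = 118
  B = 151
  D = 78
  H = -16
  R = 15 + 4·118 − 4·151 − 2·(-16) = -85
  X = 67 + 2·151 + 2·(-85) = 199
  Q = -14 + 2·118 + 2·(-85) + 5·199 = 1047
Policy C (X := 115):
  M = 118
  B = 151
  D = 78
  H = 238 − 5·118 + 5·151 + 5·78 = 793
  R = 15 + 4·118 − 4·151 − 2·793 = -1703
  X = 115
  Q = -14 + 2·118 + 2·(-1703) + 5·115 = -2609
Comparing — Policy A: Q=-22619, Policy B: Q=1047, Policy C: Q=-2609. Highest is 1047 (Policy B).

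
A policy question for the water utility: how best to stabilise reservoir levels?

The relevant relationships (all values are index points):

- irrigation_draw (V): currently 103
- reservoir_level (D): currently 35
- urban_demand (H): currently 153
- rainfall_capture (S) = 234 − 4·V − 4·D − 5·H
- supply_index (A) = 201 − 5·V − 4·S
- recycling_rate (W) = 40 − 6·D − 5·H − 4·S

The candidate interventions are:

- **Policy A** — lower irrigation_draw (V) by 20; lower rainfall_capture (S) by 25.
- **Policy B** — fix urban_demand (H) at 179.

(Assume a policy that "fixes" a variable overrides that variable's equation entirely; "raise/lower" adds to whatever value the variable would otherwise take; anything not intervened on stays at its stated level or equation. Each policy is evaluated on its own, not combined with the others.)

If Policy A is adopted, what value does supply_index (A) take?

Policy A (V − 20, S − 25):
  V = 103 − 20 = 83
  D = 35
  H = 153
  S = 234 − 4·83 − 4·35 − 5·153 (−25 from intervention) = -1028
  A = 201 − 5·83 − 4·(-1028) = 3898

3898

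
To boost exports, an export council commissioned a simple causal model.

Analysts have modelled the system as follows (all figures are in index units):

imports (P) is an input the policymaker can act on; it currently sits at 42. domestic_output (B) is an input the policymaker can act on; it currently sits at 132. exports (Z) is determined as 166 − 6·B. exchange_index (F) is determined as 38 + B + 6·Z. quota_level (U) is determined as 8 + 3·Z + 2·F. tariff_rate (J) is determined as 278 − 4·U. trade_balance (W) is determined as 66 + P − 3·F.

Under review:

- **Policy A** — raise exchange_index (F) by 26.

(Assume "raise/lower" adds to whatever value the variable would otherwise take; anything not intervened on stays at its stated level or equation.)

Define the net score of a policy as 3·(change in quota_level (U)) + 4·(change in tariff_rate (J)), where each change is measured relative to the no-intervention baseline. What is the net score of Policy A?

-676

Baseline:
  B = 132
  Z = 166 − 6·132 = -626
  F = 38 + 132 + 6·(-626) = -3586
  U = 8 + 3·(-626) + 2·(-3586) = -9042
  J = 278 − 4·(-9042) = 36446
Policy A (F + 26):
  B = 132
  Z = 166 − 6·132 = -626
  F = 38 + 132 + 6·(-626) (+26 from intervention) = -3560
  U = 8 + 3·(-626) + 2·(-3560) = -8990
  J = 278 − 4·(-8990) = 36238
ΔU = -8990 − (-9042) = 52; ΔJ = 36238 − 36446 = -208
Score = 3·52 + 4·(-208) = -676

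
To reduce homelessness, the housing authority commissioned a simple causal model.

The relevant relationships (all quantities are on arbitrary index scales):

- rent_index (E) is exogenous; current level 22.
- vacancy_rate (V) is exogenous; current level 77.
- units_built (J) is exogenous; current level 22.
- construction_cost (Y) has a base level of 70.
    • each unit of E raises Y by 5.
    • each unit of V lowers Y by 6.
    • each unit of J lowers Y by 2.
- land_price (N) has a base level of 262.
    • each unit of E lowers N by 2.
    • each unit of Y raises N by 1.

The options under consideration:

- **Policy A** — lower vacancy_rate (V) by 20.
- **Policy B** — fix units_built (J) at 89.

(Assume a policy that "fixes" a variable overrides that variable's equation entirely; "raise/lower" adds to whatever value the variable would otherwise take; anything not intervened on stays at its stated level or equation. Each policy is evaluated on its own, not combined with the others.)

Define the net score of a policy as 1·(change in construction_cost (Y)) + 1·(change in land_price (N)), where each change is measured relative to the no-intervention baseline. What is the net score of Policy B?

Baseline:
  E = 22
  V = 77
  J = 22
  Y = 70 + 5·22 − 6·77 − 2·22 = -326
  N = 262 − 2·22 + (-326) = -108
Policy B (J := 89):
  E = 22
  V = 77
  J = 89
  Y = 70 + 5·22 − 6·77 − 2·89 = -460
  N = 262 − 2·22 + (-460) = -242
ΔY = -460 − (-326) = -134; ΔN = -242 − (-108) = -134
Score = 1·(-134) + 1·(-134) = -268

-268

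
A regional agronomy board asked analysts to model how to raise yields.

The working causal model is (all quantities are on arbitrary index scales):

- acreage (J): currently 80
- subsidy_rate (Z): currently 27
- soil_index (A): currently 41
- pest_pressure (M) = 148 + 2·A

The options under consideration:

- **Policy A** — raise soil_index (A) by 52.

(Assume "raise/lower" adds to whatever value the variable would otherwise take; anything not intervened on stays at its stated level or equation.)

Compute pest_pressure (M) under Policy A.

Policy A (A + 52):
  A = 41 + 52 = 93
  M = 148 + 2·93 = 334

334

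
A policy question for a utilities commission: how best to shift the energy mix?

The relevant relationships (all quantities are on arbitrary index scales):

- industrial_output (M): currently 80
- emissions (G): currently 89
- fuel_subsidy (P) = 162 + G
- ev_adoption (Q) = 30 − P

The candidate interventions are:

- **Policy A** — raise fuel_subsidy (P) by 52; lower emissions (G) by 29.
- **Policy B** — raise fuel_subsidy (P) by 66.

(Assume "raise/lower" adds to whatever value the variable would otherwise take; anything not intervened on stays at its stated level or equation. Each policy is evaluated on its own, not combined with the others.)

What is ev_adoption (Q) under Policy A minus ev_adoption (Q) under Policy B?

Policy A (P + 52, G − 29):
  G = 89 − 29 = 60
  P = 162 + 60 (+52 from intervention) = 274
  Q = 30 − 274 = -244
Policy B (P + 66):
  G = 89
  P = 162 + 89 (+66 from intervention) = 317
  Q = 30 − 317 = -287
Q: -244 − (-287) = 43

43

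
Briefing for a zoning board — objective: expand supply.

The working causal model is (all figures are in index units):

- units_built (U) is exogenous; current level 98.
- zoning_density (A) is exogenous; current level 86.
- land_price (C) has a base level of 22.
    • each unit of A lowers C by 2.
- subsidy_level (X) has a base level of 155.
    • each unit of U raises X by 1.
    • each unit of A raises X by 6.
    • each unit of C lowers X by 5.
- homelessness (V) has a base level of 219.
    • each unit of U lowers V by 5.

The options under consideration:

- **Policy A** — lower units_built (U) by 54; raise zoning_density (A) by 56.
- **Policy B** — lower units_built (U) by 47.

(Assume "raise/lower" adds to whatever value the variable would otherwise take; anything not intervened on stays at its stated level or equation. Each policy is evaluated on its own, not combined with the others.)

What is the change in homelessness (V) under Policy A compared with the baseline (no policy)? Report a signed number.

Baseline:
  U = 98
  V = 219 − 5·98 = -271
Policy A (U − 54, A + 56):
  U = 98 − 54 = 44
  V = 219 − 5·44 = -1
Change in V: -1 − (-271) = 270

270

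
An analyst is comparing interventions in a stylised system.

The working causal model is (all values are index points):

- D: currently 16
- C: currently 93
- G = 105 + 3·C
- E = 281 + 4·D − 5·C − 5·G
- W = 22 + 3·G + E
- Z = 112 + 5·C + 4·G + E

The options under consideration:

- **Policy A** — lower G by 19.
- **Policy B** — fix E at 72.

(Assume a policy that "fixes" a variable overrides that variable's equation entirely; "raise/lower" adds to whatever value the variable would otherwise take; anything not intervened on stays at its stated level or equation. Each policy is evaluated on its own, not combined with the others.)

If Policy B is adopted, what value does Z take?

Policy B (E := 72):
  D = 16
  C = 93
  G = 105 + 3·93 = 384
  E = 72
  Z = 112 + 5·93 + 4·384 + 72 = 2185

2185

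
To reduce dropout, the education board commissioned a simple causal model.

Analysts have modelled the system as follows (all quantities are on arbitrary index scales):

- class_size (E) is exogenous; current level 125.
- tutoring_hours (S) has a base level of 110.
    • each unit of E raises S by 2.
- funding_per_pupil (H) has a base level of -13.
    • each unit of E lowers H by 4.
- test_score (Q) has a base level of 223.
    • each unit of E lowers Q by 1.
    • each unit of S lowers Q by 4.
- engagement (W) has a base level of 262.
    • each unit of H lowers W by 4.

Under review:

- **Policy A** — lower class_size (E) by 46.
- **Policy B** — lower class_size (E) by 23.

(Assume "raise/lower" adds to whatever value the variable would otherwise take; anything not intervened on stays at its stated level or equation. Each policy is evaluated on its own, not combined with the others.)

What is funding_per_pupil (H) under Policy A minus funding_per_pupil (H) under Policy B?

92

Policy A (E − 46):
  E = 125 − 46 = 79
  H = -13 − 4·79 = -329
Policy B (E − 23):
  E = 125 − 23 = 102
  H = -13 − 4·102 = -421
H: -329 − (-421) = 92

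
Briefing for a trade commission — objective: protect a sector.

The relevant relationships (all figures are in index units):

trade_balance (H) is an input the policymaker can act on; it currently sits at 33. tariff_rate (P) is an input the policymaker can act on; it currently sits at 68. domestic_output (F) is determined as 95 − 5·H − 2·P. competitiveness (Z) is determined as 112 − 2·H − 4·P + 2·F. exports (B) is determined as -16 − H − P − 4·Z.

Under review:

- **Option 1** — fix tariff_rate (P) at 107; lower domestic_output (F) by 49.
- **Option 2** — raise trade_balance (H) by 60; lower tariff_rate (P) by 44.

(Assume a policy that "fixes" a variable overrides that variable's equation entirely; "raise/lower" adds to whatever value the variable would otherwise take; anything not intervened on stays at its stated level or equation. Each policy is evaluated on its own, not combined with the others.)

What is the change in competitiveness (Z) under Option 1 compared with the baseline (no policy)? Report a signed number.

-410

Baseline:
  H = 33
  P = 68
  F = 95 − 5·33 − 2·68 = -206
  Z = 112 − 2·33 − 4·68 + 2·(-206) = -638
Option 1 (P := 107, F − 49):
  H = 33
  P = 107
  F = 95 − 5·33 − 2·107 (−49 from intervention) = -333
  Z = 112 − 2·33 − 4·107 + 2·(-333) = -1048
Change in Z: -1048 − (-638) = -410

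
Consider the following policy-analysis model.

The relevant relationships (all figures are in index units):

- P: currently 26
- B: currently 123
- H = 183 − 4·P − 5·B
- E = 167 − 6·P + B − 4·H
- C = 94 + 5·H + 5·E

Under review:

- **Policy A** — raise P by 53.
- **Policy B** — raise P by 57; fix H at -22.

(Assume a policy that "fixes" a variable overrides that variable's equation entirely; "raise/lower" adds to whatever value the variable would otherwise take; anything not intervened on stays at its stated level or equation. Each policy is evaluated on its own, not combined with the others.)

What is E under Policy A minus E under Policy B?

Policy A (P + 53):
  P = 26 + 53 = 79
  B = 123
  H = 183 − 4·79 − 5·123 = -748
  E = 167 − 6·79 + 123 − 4·(-748) = 2808
Policy B (P + 57, H := -22):
  P = 26 + 57 = 83
  B = 123
  H = -22
  E = 167 − 6·83 + 123 − 4·(-22) = -120
E: 2808 − (-120) = 2928

2928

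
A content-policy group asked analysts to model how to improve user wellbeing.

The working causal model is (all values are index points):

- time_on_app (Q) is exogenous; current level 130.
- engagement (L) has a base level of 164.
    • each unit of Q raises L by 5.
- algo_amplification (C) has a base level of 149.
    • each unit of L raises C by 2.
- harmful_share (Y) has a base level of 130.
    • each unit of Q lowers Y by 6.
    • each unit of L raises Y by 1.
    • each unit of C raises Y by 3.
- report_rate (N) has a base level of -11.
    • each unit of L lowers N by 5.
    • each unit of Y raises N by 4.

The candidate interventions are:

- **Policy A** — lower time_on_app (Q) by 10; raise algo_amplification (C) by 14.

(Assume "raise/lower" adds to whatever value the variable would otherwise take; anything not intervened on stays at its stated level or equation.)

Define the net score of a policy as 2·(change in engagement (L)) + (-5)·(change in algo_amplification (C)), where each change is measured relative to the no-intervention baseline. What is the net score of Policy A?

330

Baseline:
  Q = 130
  L = 164 + 5·130 = 814
  C = 149 + 2·814 = 1777
Policy A (Q − 10, C + 14):
  Q = 130 − 10 = 120
  L = 164 + 5·120 = 764
  C = 149 + 2·764 (+14 from intervention) = 1691
ΔL = 764 − 814 = -50; ΔC = 1691 − 1777 = -86
Score = 2·(-50) + (-5)·(-86) = 330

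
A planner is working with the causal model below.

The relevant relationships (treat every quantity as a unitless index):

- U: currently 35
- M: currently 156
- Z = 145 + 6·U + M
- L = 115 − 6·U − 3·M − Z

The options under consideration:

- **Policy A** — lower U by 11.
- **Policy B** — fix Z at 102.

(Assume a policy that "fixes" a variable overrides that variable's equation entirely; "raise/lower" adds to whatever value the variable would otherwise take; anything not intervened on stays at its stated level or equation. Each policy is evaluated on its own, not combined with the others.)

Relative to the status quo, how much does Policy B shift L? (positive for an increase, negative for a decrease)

Baseline:
  U = 35
  M = 156
  Z = 145 + 6·35 + 156 = 511
  L = 115 − 6·35 − 3·156 − 511 = -1074
Policy B (Z := 102):
  U = 35
  M = 156
  Z = 102
  L = 115 − 6·35 − 3·156 − 102 = -665
Change in L: -665 − (-1074) = 409

409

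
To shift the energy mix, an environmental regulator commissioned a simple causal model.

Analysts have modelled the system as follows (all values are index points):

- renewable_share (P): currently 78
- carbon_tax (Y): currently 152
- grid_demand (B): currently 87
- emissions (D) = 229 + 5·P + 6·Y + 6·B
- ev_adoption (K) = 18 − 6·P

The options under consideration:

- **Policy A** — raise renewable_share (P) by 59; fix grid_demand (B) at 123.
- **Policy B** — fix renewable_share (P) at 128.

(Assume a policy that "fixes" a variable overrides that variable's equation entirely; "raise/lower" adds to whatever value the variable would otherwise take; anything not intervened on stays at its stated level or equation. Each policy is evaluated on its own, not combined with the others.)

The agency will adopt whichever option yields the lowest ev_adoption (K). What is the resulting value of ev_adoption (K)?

Policy A (P + 59, B := 123):
  P = 78 + 59 = 137
  K = 18 − 6·137 = -804
Policy B (P := 128):
  P = 128
  K = 18 − 6·128 = -750
Comparing — Policy A: K=-804, Policy B: K=-750. Lowest is -804 (Policy A).

-804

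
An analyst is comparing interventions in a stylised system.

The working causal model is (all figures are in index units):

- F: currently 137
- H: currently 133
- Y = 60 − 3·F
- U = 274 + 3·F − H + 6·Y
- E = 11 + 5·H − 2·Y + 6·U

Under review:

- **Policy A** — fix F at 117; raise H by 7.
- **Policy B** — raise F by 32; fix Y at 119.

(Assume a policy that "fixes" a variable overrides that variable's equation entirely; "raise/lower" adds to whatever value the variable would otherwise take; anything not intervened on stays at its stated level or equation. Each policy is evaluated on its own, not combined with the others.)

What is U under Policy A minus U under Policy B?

Policy A (F := 117, H + 7):
  F = 117
  H = 133 + 7 = 140
  Y = 60 − 3·117 = -291
  U = 274 + 3·117 − 140 + 6·(-291) = -1261
Policy B (F + 32, Y := 119):
  F = 137 + 32 = 169
  H = 133
  Y = 119
  U = 274 + 3·169 − 133 + 6·119 = 1362
U: -1261 − 1362 = -2623

-2623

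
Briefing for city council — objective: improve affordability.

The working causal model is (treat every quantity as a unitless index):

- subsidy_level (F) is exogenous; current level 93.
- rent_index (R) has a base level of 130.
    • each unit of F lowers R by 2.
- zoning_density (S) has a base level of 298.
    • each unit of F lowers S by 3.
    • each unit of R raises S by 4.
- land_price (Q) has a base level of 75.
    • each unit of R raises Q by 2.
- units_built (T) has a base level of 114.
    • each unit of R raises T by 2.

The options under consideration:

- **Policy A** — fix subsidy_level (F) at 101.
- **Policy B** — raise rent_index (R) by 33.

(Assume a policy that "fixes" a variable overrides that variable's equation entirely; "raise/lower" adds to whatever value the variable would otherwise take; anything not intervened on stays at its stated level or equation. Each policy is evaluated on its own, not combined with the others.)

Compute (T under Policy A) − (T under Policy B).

Policy A (F := 101):
  F = 101
  R = 130 − 2·101 = -72
  T = 114 + 2·(-72) = -30
Policy B (R + 33):
  F = 93
  R = 130 − 2·93 (+33 from intervention) = -23
  T = 114 + 2·(-23) = 68
T: -30 − 68 = -98

-98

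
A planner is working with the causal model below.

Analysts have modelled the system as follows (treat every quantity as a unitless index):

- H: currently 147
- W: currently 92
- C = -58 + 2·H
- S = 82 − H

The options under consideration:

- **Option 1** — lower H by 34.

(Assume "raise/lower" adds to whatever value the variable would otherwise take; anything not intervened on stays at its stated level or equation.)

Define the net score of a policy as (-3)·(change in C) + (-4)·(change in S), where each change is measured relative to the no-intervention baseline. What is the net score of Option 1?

Baseline:
  H = 147
  C = -58 + 2·147 = 236
  S = 82 − 147 = -65
Option 1 (H − 34):
  H = 147 − 34 = 113
  C = -58 + 2·113 = 168
  S = 82 − 113 = -31
ΔC = 168 − 236 = -68; ΔS = -31 − (-65) = 34
Score = (-3)·(-68) + (-4)·34 = 68

68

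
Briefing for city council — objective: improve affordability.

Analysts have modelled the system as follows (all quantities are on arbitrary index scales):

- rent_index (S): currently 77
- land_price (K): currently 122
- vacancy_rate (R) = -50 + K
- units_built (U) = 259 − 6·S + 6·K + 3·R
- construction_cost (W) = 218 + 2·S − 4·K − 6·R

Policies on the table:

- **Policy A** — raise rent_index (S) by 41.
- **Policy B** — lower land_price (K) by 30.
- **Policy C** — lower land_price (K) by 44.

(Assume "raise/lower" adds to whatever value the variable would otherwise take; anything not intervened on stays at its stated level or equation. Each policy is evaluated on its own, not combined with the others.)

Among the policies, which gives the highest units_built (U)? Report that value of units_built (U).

499

Policy A (S + 41):
  S = 77 + 41 = 118
  K = 122
  R = -50 + 122 = 72
  U = 259 − 6·118 + 6·122 + 3·72 = 499
Policy B (K − 30):
  S = 77
  K = 122 − 30 = 92
  R = -50 + 92 = 42
  U = 259 − 6·77 + 6·92 + 3·42 = 475
Policy C (K − 44):
  S = 77
  K = 122 − 44 = 78
  R = -50 + 78 = 28
  U = 259 − 6·77 + 6·78 + 3·28 = 349
Comparing — Policy A: U=499, Policy B: U=475, Policy C: U=349. Highest is 499 (Policy A).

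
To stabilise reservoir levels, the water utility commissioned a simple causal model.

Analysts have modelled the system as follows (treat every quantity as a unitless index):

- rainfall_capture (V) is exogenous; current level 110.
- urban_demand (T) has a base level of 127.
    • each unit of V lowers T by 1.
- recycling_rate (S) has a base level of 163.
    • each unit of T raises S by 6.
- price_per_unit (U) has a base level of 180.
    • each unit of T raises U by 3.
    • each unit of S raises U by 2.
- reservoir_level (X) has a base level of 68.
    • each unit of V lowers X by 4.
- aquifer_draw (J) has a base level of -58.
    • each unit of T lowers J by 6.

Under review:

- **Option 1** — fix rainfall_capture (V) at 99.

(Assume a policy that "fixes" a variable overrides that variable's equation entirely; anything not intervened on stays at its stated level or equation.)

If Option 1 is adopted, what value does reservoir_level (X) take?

-328

Option 1 (V := 99):
  V = 99
  X = 68 − 4·99 = -328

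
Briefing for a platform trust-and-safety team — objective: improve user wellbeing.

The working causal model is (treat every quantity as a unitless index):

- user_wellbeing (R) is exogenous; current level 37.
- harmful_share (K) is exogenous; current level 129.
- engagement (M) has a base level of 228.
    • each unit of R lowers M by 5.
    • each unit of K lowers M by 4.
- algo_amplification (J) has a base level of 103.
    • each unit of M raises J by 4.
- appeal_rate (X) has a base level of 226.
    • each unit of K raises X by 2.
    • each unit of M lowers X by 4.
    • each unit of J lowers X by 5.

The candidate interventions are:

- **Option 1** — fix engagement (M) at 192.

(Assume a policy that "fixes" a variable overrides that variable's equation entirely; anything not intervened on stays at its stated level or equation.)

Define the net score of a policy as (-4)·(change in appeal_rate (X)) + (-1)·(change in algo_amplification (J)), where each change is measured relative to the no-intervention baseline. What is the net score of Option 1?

Baseline:
  R = 37
  K = 129
  M = 228 − 5·37 − 4·129 = -473
  J = 103 + 4·(-473) = -1789
  X = 226 + 2·129 − 4·(-473) − 5·(-1789) = 11321
Option 1 (M := 192):
  R = 37
  K = 129
  M = 192
  J = 103 + 4·192 = 871
  X = 226 + 2·129 − 4·192 − 5·871 = -4639
ΔX = -4639 − 11321 = -15960; ΔJ = 871 − (-1789) = 2660
Score = (-4)·(-15960) + (-1)·2660 = 61180

61180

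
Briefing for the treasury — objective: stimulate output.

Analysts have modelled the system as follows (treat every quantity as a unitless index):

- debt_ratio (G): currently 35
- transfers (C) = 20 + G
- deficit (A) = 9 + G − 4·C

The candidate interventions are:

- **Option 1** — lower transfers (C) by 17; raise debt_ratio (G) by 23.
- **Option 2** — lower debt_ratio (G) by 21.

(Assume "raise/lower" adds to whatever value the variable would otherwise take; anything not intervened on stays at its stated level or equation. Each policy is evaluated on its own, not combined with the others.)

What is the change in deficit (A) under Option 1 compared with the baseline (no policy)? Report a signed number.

-1

Baseline:
  G = 35
  C = 20 + 35 = 55
  A = 9 + 35 − 4·55 = -176
Option 1 (C − 17, G + 23):
  G = 35 + 23 = 58
  C = 20 + 58 (−17 from intervention) = 61
  A = 9 + 58 − 4·61 = -177
Change in A: -177 − (-176) = -1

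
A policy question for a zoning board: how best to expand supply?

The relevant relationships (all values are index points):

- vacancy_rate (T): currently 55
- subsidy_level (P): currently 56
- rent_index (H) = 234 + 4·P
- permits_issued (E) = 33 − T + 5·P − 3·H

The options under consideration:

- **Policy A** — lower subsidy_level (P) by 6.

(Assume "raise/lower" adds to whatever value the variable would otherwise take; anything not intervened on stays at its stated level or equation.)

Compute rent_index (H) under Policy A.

434

Policy A (P − 6):
  P = 56 − 6 = 50
  H = 234 + 4·50 = 434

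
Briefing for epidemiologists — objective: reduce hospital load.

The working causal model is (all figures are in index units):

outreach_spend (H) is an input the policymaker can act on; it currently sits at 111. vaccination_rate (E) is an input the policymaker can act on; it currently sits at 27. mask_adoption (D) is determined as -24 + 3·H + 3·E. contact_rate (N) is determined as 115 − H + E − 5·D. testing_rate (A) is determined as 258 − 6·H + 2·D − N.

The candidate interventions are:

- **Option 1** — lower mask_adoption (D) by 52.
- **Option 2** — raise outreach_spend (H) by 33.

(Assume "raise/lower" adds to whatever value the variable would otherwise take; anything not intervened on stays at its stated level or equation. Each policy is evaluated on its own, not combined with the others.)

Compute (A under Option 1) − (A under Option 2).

Option 1 (D − 52):
  H = 111
  E = 27
  D = -24 + 3·111 + 3·27 (−52 from intervention) = 338
  N = 115 − 111 + 27 − 5·338 = -1659
  A = 258 − 6·111 + 2·338 − (-1659) = 1927
Option 2 (H + 33):
  H = 111 + 33 = 144
  E = 27
  D = -24 + 3·144 + 3·27 = 489
  N = 115 − 144 + 27 − 5·489 = -2447
  A = 258 − 6·144 + 2·489 − (-2447) = 2819
A: 1927 − 2819 = -892

-892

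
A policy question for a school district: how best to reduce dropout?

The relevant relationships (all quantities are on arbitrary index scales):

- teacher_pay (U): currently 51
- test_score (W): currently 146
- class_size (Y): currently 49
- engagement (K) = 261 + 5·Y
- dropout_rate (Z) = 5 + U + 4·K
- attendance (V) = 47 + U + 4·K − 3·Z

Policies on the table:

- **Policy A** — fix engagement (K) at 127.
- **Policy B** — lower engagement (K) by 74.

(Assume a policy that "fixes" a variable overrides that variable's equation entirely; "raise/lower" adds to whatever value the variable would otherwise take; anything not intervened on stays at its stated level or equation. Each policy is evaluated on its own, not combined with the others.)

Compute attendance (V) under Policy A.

-1086

Policy A (K := 127):
  U = 51
  Y = 49
  K = 127
  Z = 5 + 51 + 4·127 = 564
  V = 47 + 51 + 4·127 − 3·564 = -1086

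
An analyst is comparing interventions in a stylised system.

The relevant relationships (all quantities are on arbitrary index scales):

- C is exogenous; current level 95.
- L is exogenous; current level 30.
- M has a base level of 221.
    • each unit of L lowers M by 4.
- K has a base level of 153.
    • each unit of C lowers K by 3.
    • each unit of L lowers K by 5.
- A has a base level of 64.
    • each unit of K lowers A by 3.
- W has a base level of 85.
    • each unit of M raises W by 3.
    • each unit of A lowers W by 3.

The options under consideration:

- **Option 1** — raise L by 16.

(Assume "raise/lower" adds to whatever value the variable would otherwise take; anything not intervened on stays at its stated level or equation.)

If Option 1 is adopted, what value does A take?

1150

Option 1 (L + 16):
  C = 95
  L = 30 + 16 = 46
  K = 153 − 3·95 − 5·46 = -362
  A = 64 − 3·(-362) = 1150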